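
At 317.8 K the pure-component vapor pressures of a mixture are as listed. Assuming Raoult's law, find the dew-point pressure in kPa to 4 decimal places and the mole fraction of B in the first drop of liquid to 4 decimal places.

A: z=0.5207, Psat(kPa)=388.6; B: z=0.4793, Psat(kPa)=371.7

At the dew point ψ → 1, so Σzᵢ/Kᵢ = 1 with Kᵢ = Pᵢˢᵃᵗ/P ⇒ 1/P = Σzᵢ/Pᵢˢᵃᵗ.
1/P = 0.5207/388.6 + 0.4793/371.7 = 0.0026294 ⇒ P = 380.3122 kPa
xᵢ = zᵢP/Pᵢˢᵃᵗ ⇒ x_B = 0.4793·380.3122/371.7 = 0.4904

Pdew = 380.3122 kPa, x_B = 0.4904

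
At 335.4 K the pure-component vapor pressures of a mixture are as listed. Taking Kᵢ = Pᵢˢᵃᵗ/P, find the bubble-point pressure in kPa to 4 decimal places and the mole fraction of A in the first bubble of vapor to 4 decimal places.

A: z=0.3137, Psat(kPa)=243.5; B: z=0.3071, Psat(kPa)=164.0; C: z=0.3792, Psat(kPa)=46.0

At the bubble point ψ → 0, so ΣzᵢKᵢ = 1 with Kᵢ = Pᵢˢᵃᵗ/P ⇒ P = ΣzᵢPᵢˢᵃᵗ.
P = 0.3137·243.5 + 0.3071·164.0 + 0.3792·46.0 = 144.1935 kPa
yᵢ = zᵢPᵢˢᵃᵗ/P ⇒ y_A = 0.3137·243.5/144.1935 = 0.5297

Pbub = 144.1935 kPa, y_A = 0.5297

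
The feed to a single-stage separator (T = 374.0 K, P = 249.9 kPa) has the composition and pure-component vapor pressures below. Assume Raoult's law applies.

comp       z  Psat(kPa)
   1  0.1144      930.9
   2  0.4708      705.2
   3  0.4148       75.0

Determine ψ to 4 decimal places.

ψ = 0.6253

Raoult's law: Kᵢ = Pᵢˢᵃᵗ/P = Pᵢˢᵃᵗ/249.9.
  K_1 = 930.9/249.9 = 3.725090, K_2 = 705.2/249.9 = 2.821929, K_3 = 75.0/249.9 = 0.300120
Material balance + equilibrium reduce to Σ zᵢ(Kᵢ−1)/(1+ψ(Kᵢ−1)) = 0.
Feasibility: ΣzᵢKᵢ = 1.8792, Σzᵢ/Kᵢ = 1.5797 — both > 1, two phases present.
Newton iteration, ψ⁰ = 0.5:
  ψ = 0.5000: g = 0.13423, g' = -1.0610 → ψ = 0.6265
  ψ = 0.6265: g = -0.00131, g' = -1.1011 → ψ = 0.6253
Converged at ψ = 0.6253.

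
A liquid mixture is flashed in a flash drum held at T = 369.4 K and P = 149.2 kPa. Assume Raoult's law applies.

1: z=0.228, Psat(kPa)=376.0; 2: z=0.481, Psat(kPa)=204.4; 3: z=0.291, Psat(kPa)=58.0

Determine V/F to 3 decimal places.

V/F = 0.697

Raoult's law: Kᵢ = Pᵢˢᵃᵗ/P = Pᵢˢᵃᵗ/149.2.
  K_1 = 376.0/149.2 = 2.52011, K_2 = 204.4/149.2 = 1.36997, K_3 = 58.0/149.2 = 0.38874
Rachford–Rice: g(V/F) = Σ zᵢ(Kᵢ−1)/(1+V/F(Kᵢ−1)) = 0.
Feasibility: ΣzᵢKᵢ = 1.347, Σzᵢ/Kᵢ = 1.190 — both > 1, two phases present.
Iterate (Newton) starting at V/F = 0.5:
  V/F = 0.500: g = 0.0909, g' = -0.442 → V/F = 0.705
  V/F = 0.705: g = -0.0044, g' = -0.500 → V/F = 0.697
Converged at V/F = 0.697.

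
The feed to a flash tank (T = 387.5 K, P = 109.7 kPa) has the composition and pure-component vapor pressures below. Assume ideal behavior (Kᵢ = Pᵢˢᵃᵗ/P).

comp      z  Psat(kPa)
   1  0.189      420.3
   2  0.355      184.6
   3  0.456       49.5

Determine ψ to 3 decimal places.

Raoult's law: Kᵢ = Pᵢˢᵃᵗ/P = Pᵢˢᵃᵗ/109.7.
  K_1 = 420.3/109.7 = 3.83136, K_2 = 184.6/109.7 = 1.68277, K_3 = 49.5/109.7 = 0.45123
Material balance + equilibrium reduce to Σ zᵢ(Kᵢ−1)/(1+ψ(Kᵢ−1)) = 0.
Feasibility: ΣzᵢKᵢ = 1.527, Σzᵢ/Kᵢ = 1.271 — both > 1, two phases present.
Iterate (Newton) starting at ψ = 0.5:
  ψ = 0.500: g = 0.0574, g' = -0.612 → ψ = 0.594
  ψ = 0.594: g = 0.0009, g' = -0.597 → ψ = 0.595
Converged at ψ = 0.595.

ψ = 0.595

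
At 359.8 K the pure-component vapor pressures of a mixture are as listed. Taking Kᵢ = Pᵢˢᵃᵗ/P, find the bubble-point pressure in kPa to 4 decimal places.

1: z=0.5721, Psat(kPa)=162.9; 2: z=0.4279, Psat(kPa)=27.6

At the bubble point ψ → 0, so ΣzᵢKᵢ = 1 with Kᵢ = Pᵢˢᵃᵗ/P ⇒ P = ΣzᵢPᵢˢᵃᵗ.
P = 0.5721·162.9 + 0.4279·27.6 = 105.0051 kPa

Pbub = 105.0051 kPa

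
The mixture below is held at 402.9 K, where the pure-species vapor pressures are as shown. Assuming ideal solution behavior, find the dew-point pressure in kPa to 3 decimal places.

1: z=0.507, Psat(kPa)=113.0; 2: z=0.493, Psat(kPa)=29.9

Pdew = 47.676 kPa

At the dew point ψ → 1, so Σzᵢ/Kᵢ = 1 with Kᵢ = Pᵢˢᵃᵗ/P ⇒ 1/P = Σzᵢ/Pᵢˢᵃᵗ.
1/P = 0.507/113.0 + 0.493/29.9 = 0.020975 ⇒ P = 47.676 kPa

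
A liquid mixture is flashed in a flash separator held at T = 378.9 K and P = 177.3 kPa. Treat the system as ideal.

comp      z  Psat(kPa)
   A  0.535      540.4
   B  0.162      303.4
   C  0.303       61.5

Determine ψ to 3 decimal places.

ψ = 0.877

Raoult's law: Kᵢ = Pᵢˢᵃᵗ/P = Pᵢˢᵃᵗ/177.3.
  K_A = 540.4/177.3 = 3.04794, K_B = 303.4/177.3 = 1.71122, K_C = 61.5/177.3 = 0.34687
Rachford–Rice: g(ψ) = Σ zᵢ(Kᵢ−1)/(1+ψ(Kᵢ−1)) = 0.
g(0) = ΣzᵢKᵢ − 1 = 1.013 and g(1) = 1 − Σzᵢ/Kᵢ = -0.144, so a root lies in (0, 1).
Newton iteration, ψ⁰ = 0.5:
  ψ = 0.500: g = 0.3325, g' = -0.877 → ψ = 0.879
  ψ = 0.879: g = -0.0024, g' = -1.030 → ψ = 0.877
Converged at ψ = 0.877.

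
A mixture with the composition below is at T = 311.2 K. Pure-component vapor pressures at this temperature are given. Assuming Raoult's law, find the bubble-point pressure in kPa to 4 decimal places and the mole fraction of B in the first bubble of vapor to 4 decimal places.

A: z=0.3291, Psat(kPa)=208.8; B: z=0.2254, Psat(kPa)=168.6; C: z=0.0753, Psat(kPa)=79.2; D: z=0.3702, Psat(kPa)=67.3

Pbub = 137.5967 kPa, y_B = 0.2762

At the bubble point ψ → 0, so ΣzᵢKᵢ = 1 with Kᵢ = Pᵢˢᵃᵗ/P ⇒ P = ΣzᵢPᵢˢᵃᵗ.
P = 0.3291·208.8 + 0.2254·168.6 + 0.0753·79.2 + 0.3702·67.3 = 137.5967 kPa
yᵢ = zᵢPᵢˢᵃᵗ/P ⇒ y_B = 0.2254·168.6/137.5967 = 0.2762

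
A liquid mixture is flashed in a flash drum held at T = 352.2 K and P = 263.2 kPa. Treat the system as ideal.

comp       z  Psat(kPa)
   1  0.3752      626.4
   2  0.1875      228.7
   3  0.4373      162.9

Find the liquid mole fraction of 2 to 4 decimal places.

x_2 = 0.2073

Raoult's law: Kᵢ = Pᵢˢᵃᵗ/P = Pᵢˢᵃᵗ/263.2.
  K_1 = 626.4/263.2 = 2.379939, K_2 = 228.7/263.2 = 0.868921, K_3 = 162.9/263.2 = 0.618921
Iterate (Newton) starting at ψ = 0.4:
  ψ = 0.4000: g = 0.11106, g' = -0.3886 → ψ = 0.6858
  ψ = 0.6858: g = 0.01341, g' = -0.3089 → ψ = 0.7292
  ψ = 0.7292: g = 0.00013, g' = -0.3032 → ψ = 0.7296
Converged at ψ = 0.7296.
Compositions from xᵢ = zᵢ/(1+ψ(Kᵢ−1)), yᵢ = Kᵢxᵢ:
  1: x = 0.1870, y = 0.4450
  2: x = 0.2073, y = 0.1802
  3: x = 0.6057, y = 0.3749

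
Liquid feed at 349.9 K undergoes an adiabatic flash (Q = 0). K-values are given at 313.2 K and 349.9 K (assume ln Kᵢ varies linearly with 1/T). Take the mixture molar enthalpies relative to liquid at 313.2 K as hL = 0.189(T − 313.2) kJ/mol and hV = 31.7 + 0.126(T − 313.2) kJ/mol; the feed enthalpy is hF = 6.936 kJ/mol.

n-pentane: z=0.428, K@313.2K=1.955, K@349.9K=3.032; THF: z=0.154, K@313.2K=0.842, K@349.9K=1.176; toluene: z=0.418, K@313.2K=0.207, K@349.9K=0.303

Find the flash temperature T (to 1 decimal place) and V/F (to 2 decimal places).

Adiabatic flash: solve Rachford–Rice at each trial T, then check hF = ψ·hV(T) + (1−ψ)·hL(T).
  T = 313.2 K: K = (1.955, 0.842, 0.207), RR gives ψ = 0.082, H_out = 2.593 kJ/mol
  T = 349.9 K: K = (3.032, 1.176, 0.303), RR gives ψ = 0.510, H_out = 21.922 kJ/mol
  T = 331.5 K: K = (2.463, 1.004, 0.253), RR gives ψ = 0.340, H_out = 13.851 kJ/mol
  T = 322.4 K: K = (2.203, 0.922, 0.230), RR gives ψ = 0.230, H_out = 8.884 kJ/mol
  T = 317.8 K: K = (2.077, 0.882, 0.218), RR gives ψ = 0.162, H_out = 5.946 kJ/mol
  T = 320.1 K: K = (2.140, 0.902, 0.224), RR gives ψ = 0.197, H_out = 7.459 kJ/mol
Linear interpolation between T = 317.8 (H_out = 5.946) and T = 320.1 (H_out = 7.459) on hF = 6.936 gives T ≈ 319.3 K, at which ψ = 0.18.

T = 319.3 K, V/F = 0.18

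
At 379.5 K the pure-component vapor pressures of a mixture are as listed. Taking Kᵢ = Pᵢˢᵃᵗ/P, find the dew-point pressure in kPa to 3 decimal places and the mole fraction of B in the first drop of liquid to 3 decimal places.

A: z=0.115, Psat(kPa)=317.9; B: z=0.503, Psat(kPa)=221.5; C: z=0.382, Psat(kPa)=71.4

At the dew point ψ → 1, so Σzᵢ/Kᵢ = 1 with Kᵢ = Pᵢˢᵃᵗ/P ⇒ 1/P = Σzᵢ/Pᵢˢᵃᵗ.
1/P = 0.115/317.9 + 0.503/221.5 + 0.382/71.4 = 0.007983 ⇒ P = 125.270 kPa
xᵢ = zᵢP/Pᵢˢᵃᵗ ⇒ x_B = 0.503·125.270/221.5 = 0.284

Pdew = 125.270 kPa, x_B = 0.284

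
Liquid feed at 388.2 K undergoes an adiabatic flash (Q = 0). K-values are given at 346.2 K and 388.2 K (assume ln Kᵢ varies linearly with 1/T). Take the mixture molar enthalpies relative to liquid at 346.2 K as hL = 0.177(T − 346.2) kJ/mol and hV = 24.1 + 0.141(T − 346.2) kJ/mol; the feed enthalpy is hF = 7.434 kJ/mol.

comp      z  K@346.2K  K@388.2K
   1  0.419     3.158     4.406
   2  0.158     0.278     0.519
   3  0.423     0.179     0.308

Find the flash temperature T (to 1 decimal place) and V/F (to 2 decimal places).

Adiabatic flash: solve Rachford–Rice at each trial T, then check hF = ψ·hV(T) + (1−ψ)·hL(T).
  T = 346.2 K: K = (3.158, 0.278, 0.179), RR gives ψ = 0.258, H_out = 6.218 kJ/mol
  T = 388.2 K: K = (4.406, 0.519, 0.308), RR gives ψ = 0.484, H_out = 18.360 kJ/mol
  T = 367.2 K: K = (3.766, 0.387, 0.238), RR gives ψ = 0.369, H_out = 12.336 kJ/mol
  T = 356.7 K: K = (3.458, 0.329, 0.207), RR gives ψ = 0.315, H_out = 9.319 kJ/mol
  T = 351.4 K: K = (3.305, 0.303, 0.193), RR gives ψ = 0.286, H_out = 7.769 kJ/mol
  T = 348.8 K: K = (3.231, 0.290, 0.186), RR gives ψ = 0.272, H_out = 6.998 kJ/mol
  T = 350.1 K: K = (3.268, 0.296, 0.189), RR gives ψ = 0.279, H_out = 7.385 kJ/mol
Linear interpolation between T = 350.1 (H_out = 7.385) and T = 351.4 (H_out = 7.769) on hF = 7.434 gives T ≈ 350.3 K, at which ψ = 0.28.

T = 350.3 K, V/F = 0.28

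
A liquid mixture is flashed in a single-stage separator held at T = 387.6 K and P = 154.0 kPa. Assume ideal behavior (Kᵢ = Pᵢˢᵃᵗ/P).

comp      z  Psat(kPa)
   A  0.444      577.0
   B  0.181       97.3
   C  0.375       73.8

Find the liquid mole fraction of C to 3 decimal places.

x_C = 0.605

Raoult's law: Kᵢ = Pᵢˢᵃᵗ/P = Pᵢˢᵃᵗ/154.0.
  K_A = 577.0/154.0 = 3.74675, K_B = 97.3/154.0 = 0.63182, K_C = 73.8/154.0 = 0.47922
Material balance + equilibrium reduce to Σ zᵢ(Kᵢ−1)/(1+ψ(Kᵢ−1)) = 0.
Check two-phase: ΣzᵢKᵢ = 1.958 > 1 and Σzᵢ/Kᵢ = 1.187 > 1, so g(0) = 0.958 > 0 and g(1) = -0.187 < 0.
Newton–Raphson from ψ = 0.5:
  ψ = 0.500: g = 0.1681, g' = -0.817 → ψ = 0.706
  ψ = 0.706: g = 0.0163, g' = -0.687 → ψ = 0.729
Converged at ψ = 0.729.
Compositions from xᵢ = zᵢ/(1+ψ(Kᵢ−1)), yᵢ = Kᵢxᵢ:
  A: x = 0.148, y = 0.554
  B: x = 0.247, y = 0.156
  C: x = 0.605, y = 0.290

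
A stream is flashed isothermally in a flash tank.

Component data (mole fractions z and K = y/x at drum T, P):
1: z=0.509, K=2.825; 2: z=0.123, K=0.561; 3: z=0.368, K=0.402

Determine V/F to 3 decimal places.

V/F = 0.636

Newton–Raphson from V/F = 0.64:
  V/F = 0.640: g = -0.0031, g' = -0.752 → V/F = 0.636
Converged at V/F = 0.636.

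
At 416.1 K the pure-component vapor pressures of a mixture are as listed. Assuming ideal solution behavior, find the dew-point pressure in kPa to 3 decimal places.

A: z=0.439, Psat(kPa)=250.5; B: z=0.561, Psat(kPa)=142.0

Pdew = 175.340 kPa

At the dew point ψ → 1, so Σzᵢ/Kᵢ = 1 with Kᵢ = Pᵢˢᵃᵗ/P ⇒ 1/P = Σzᵢ/Pᵢˢᵃᵗ.
1/P = 0.439/250.5 + 0.561/142.0 = 0.005703 ⇒ P = 175.340 kPa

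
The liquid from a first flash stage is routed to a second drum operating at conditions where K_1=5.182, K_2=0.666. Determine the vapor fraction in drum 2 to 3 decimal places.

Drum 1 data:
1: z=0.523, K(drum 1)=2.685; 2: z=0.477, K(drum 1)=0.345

V/F (drum 2) = 0.666

Drum 1:
Binary case is linear: z₁(K₁−1)(1+ψ₁(K₂−1)) + z₂(K₂−1)(1+ψ₁(K₁−1)) = 0
⇒ ψ₁ = [z₁(K₁−1)+z₂(K₂−1)] / [−(K₁−1)(K₂−1)] = 0.5688/1.1037 = 0.515
Drum-1 compositions:
  1: x = 0.280, y = 0.752
  2: x = 0.720, y = 0.248
Drum-2 feed = drum-1 liquid: z₂ = (0.2799, 0.7201).
Drum 2:
Newton iteration, ψ₂⁰ = 0.5:
  ψ₂ = 0.500: g = 0.0900, g' = -0.628 → ψ₂ = 0.643
  ψ₂ = 0.643: g = 0.0109, g' = -0.490 → ψ₂ = 0.666
Converged at ψ₂ = 0.666.
  1: x = 0.074, y = 0.383
  2: x = 0.926, y = 0.617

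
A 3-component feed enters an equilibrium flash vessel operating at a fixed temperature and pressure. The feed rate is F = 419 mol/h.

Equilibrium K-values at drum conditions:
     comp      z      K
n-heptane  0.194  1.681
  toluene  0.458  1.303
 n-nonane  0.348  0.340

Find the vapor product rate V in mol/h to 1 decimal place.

Material balance + equilibrium reduce to Σ zᵢ(Kᵢ−1)/(1+ψ(Kᵢ−1)) = 0.
Feasibility: ΣzᵢKᵢ = 1.041, Σzᵢ/Kᵢ = 1.490 — both > 1, two phases present.
Iterate (Newton) starting at ψ = 0.46:
  ψ = 0.460: g = -0.1074, g' = -0.397 → ψ = 0.190
  ψ = 0.190: g = -0.0143, g' = -0.306 → ψ = 0.143
  ψ = 0.143: g = -0.0002, g' = -0.298 → ψ = 0.142
Converged at ψ = 0.142.
Then V = ψ·F = 0.1423·419 = 59.6 mol/h and L = F − V = 359.4 mol/h.

V = 59.6 mol/h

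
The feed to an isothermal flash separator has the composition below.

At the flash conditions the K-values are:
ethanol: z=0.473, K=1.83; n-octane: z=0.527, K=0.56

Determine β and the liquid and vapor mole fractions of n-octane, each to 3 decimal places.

β = 0.440, x_n-octane = 0.654, y_n-octane = 0.366

Material balance + equilibrium reduce to Σ zᵢ(Kᵢ−1)/(1+β(Kᵢ−1)) = 0.
Feasibility: ΣzᵢKᵢ = 1.161, Σzᵢ/Kᵢ = 1.200 — both > 1, two phases present.
Binary case is linear: z₁(K₁−1)(1+β(K₂−1)) + z₂(K₂−1)(1+β(K₁−1)) = 0
⇒ β = [z₁(K₁−1)+z₂(K₂−1)] / [−(K₁−1)(K₂−1)] = 0.1607/0.3652 = 0.440
Compositions from xᵢ = zᵢ/(1+β(Kᵢ−1)), yᵢ = Kᵢxᵢ:
  ethanol: x = 0.346, y = 0.634
  n-octane: x = 0.654, y = 0.366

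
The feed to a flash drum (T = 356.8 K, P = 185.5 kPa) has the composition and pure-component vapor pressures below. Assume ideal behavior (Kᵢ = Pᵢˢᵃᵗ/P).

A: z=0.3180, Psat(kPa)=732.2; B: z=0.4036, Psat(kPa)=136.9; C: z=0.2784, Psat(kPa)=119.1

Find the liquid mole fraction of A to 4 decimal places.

x_A = 0.0934

Raoult's law: Kᵢ = Pᵢˢᵃᵗ/P = Pᵢˢᵃᵗ/185.5.
  K_A = 732.2/185.5 = 3.947170, K_B = 136.9/185.5 = 0.738005, K_C = 119.1/185.5 = 0.642049
Iterate (Newton) starting at ψ = 0.6:
  ψ = 0.6000: g = 0.08617, g' = -0.4573 → ψ = 0.7884
  ψ = 0.7884: g = 0.00987, g' = -0.3633 → ψ = 0.8156
  ψ = 0.8156: g = 0.00012, g' = -0.3544 → ψ = 0.8160
Converged at ψ = 0.8160.
Compositions from xᵢ = zᵢ/(1+ψ(Kᵢ−1)), yᵢ = Kᵢxᵢ:
  A: x = 0.0934, y = 0.3687
  B: x = 0.5133, y = 0.3788
  C: x = 0.3933, y = 0.2525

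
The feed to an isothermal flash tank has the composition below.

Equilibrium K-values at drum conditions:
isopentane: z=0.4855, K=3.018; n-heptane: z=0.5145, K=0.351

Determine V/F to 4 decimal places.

V/F = 0.4931

Material balance + equilibrium reduce to Σ zᵢ(Kᵢ−1)/(1+V/F(Kᵢ−1)) = 0.
g(0) = ΣzᵢKᵢ − 1 = 0.6458 and g(1) = 1 − Σzᵢ/Kᵢ = -0.6267, so a root lies in (0, 1).
Binary case is linear: z₁(K₁−1)(1+V/F(K₂−1)) + z₂(K₂−1)(1+V/F(K₁−1)) = 0
⇒ V/F = [z₁(K₁−1)+z₂(K₂−1)] / [−(K₁−1)(K₂−1)] = 0.64583/1.30968 = 0.4931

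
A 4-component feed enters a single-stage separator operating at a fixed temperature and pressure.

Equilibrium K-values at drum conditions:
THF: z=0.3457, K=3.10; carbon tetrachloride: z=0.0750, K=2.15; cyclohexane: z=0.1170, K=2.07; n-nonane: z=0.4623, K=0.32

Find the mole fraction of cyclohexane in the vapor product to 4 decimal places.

y_cyclohexane = 0.1562

Material balance + equilibrium reduce to Σ zᵢ(Kᵢ−1)/(1+ψ(Kᵢ−1)) = 0.
Feasibility: ΣzᵢKᵢ = 1.6230, Σzᵢ/Kᵢ = 1.6476 — both > 1, two phases present.
Newton–Raphson from ψ = 0.5:
  ψ = 0.5000: g = 0.01414, g' = -0.9503 → ψ = 0.5149
Converged at ψ = 0.5149.
Compositions from xᵢ = zᵢ/(1+ψ(Kᵢ−1)), yᵢ = Kᵢxᵢ:
  THF: x = 0.1661, y = 0.5149
  carbon tetrachloride: x = 0.0471, y = 0.1013
  cyclohexane: x = 0.0754, y = 0.1562
  n-nonane: x = 0.7113, y = 0.2276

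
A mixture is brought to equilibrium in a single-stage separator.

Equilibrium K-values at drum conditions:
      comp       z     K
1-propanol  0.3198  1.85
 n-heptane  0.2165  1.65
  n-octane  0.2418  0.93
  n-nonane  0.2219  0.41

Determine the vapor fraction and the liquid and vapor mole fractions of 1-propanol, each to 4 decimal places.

ψ = 0.7707, x_1-propanol = 0.1932, y_1-propanol = 0.3575

Let ψ = V/F and solve Σ zᵢ(Kᵢ−1)/(1+ψ(Kᵢ−1)) = 0.
Feasibility: ΣzᵢKᵢ = 1.2647, Σzᵢ/Kᵢ = 1.1053 — both > 1, two phases present.
Newton iteration, ψ⁰ = 0.5:
  ψ = 0.5000: g = 0.09372, g' = -0.3226 → ψ = 0.7905
  ψ = 0.7905: g = -0.00774, g' = -0.3952 → ψ = 0.7710
  ψ = 0.7710: g = -0.00009, g' = -0.3862 → ψ = 0.7707
Converged at ψ = 0.7707.
Compositions from xᵢ = zᵢ/(1+ψ(Kᵢ−1)), yᵢ = Kᵢxᵢ:
  1-propanol: x = 0.1932, y = 0.3575
  n-heptane: x = 0.1442, y = 0.2380
  n-octane: x = 0.2556, y = 0.2377
  n-nonane: x = 0.4070, y = 0.1669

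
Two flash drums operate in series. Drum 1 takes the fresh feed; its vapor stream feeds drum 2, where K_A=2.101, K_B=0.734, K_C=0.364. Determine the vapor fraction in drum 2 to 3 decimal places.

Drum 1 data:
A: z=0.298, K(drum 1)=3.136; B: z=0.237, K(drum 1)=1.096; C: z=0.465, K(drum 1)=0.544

V/F (drum 2) = 0.271

Drum 1:
Let ψ₁ = V/F and solve Σ zᵢ(Kᵢ−1)/(1+ψ₁(Kᵢ−1)) = 0.
Feasibility: ΣzᵢKᵢ = 1.447, Σzᵢ/Kᵢ = 1.166 — both > 1, two phases present.
Newton–Raphson from ψ₁ = 0.6:
  ψ₁ = 0.600: g = 0.0086, g' = -0.446 → ψ₁ = 0.619
Converged at ψ₁ = 0.619.
Drum-1 compositions:
  A: x = 0.128, y = 0.402
  B: x = 0.224, y = 0.245
  C: x = 0.648, y = 0.353
Drum-2 feed = drum-1 vapor: z₂ = (0.4023, 0.2452, 0.3525).
Drum 2:
Rachford–Rice: g(ψ₂) = Σ zᵢ(Kᵢ−1)/(1+ψ₂(Kᵢ−1)) = 0.
g(0) = ΣzᵢKᵢ − 1 = 0.154 and g(1) = 1 − Σzᵢ/Kᵢ = -0.494, so a root lies in (0, 1).
Newton iteration, ψ₂⁰ = 0.5:
  ψ₂ = 0.500: g = -0.1183, g' = -0.533 → ψ₂ = 0.278
  ψ₂ = 0.278: g = -0.0036, g' = -0.517 → ψ₂ = 0.271
Converged at ψ₂ = 0.271.
  A: x = 0.310, y = 0.651
  B: x = 0.264, y = 0.194
  C: x = 0.426, y = 0.155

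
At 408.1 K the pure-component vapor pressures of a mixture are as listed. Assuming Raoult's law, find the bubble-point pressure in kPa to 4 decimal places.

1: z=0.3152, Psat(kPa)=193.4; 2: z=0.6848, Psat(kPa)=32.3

Pbub = 83.0787 kPa

At the bubble point ψ → 0, so ΣzᵢKᵢ = 1 with Kᵢ = Pᵢˢᵃᵗ/P ⇒ P = ΣzᵢPᵢˢᵃᵗ.
P = 0.3152·193.4 + 0.6848·32.3 = 83.0787 kPa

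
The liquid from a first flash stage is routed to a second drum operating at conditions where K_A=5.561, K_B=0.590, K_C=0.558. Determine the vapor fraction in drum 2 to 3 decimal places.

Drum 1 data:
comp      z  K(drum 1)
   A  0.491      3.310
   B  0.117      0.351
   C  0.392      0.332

V/F (drum 2) = 0.343

Drum 1:
Newton–Raphson from ψ₁ = 0.5:
  ψ₁ = 0.500: g = 0.0207, g' = -1.067 → ψ₁ = 0.519
Converged at ψ₁ = 0.519.
Drum-1 compositions:
  A: x = 0.223, y = 0.739
  B: x = 0.177, y = 0.062
  C: x = 0.600, y = 0.199
Drum-2 feed = drum-1 liquid: z₂ = (0.2232, 0.1765, 0.6003).
Drum 2:
Let ψ₂ = V/F and solve Σ zᵢ(Kᵢ−1)/(1+ψ₂(Kᵢ−1)) = 0.
Feasibility: ΣzᵢKᵢ = 1.680, Σzᵢ/Kᵢ = 1.415 — both > 1, two phases present.
Iterate (Newton) starting at ψ₂ = 0.54:
  ψ₂ = 0.540: g = -0.1475, g' = -0.638 → ψ₂ = 0.309
  ψ₂ = 0.309: g = 0.0324, g' = -0.996 → ψ₂ = 0.341
  ψ₂ = 0.341: g = 0.0014, g' = -0.913 → ψ₂ = 0.343
Converged at ψ₂ = 0.343.
  A: x = 0.087, y = 0.484
  B: x = 0.205, y = 0.121
  C: x = 0.708, y = 0.395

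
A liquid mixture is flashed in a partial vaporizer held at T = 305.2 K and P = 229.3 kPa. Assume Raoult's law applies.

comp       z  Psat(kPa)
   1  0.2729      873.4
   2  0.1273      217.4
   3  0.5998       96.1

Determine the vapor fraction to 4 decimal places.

ψ = 0.2866

Raoult's law: Kᵢ = Pᵢˢᵃᵗ/P = Pᵢˢᵃᵗ/229.3.
  K_1 = 873.4/229.3 = 3.808984, K_2 = 217.4/229.3 = 0.948103, K_3 = 96.1/229.3 = 0.419102
Let ψ = V/F and solve Σ zᵢ(Kᵢ−1)/(1+ψ(Kᵢ−1)) = 0.
g(0) = ΣzᵢKᵢ − 1 = 0.4115 and g(1) = 1 − Σzᵢ/Kᵢ = -0.6371, so a root lies in (0, 1).
Newton iteration, ψ⁰ = 0.65:
  ψ = 0.6500: g = -0.29536, g' = -0.7925 → ψ = 0.2773
  ψ = 0.2773: g = 0.00889, g' = -0.9684 → ψ = 0.2865
  ψ = 0.2865: g = 0.00007, g' = -0.9528 → ψ = 0.2866
Converged at ψ = 0.2866.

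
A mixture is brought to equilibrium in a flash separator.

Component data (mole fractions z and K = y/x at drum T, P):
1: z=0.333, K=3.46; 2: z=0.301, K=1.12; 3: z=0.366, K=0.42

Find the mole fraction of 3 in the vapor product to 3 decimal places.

y_3 = 0.250

Material balance + equilibrium reduce to Σ zᵢ(Kᵢ−1)/(1+V/F(Kᵢ−1)) = 0.
Feasibility: ΣzᵢKᵢ = 1.643, Σzᵢ/Kᵢ = 1.236 — both > 1, two phases present.
Newton–Raphson from V/F = 0.5:
  V/F = 0.500: g = 0.1024, g' = -0.653 → V/F = 0.657
  V/F = 0.657: g = 0.0038, g' = -0.620 → V/F = 0.663
Converged at V/F = 0.663.
Compositions from xᵢ = zᵢ/(1+V/F(Kᵢ−1)), yᵢ = Kᵢxᵢ:
  1: x = 0.127, y = 0.438
  2: x = 0.279, y = 0.312
  3: x = 0.595, y = 0.250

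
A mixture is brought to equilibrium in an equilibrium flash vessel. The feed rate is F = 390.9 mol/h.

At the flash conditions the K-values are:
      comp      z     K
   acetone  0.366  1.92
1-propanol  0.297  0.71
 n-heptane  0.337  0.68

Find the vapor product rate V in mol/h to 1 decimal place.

V = 198.0 mol/h

Material balance + equilibrium reduce to Σ zᵢ(Kᵢ−1)/(1+V/F(Kᵢ−1)) = 0.
Check two-phase: ΣzᵢKᵢ = 1.143 > 1 and Σzᵢ/Kᵢ = 1.105 > 1, so g(0) = 0.143 > 0 and g(1) = -0.105 < 0.
Newton iteration, V/F⁰ = 0.4:
  V/F = 0.400: g = 0.0250, g' = -0.243 → V/F = 0.503
  V/F = 0.503: g = 0.0008, g' = -0.228 → V/F = 0.507
Converged at V/F = 0.507.
Then V = V/F·F = 0.5066·390.9 = 198.0 mol/h and L = F − V = 192.9 mol/h.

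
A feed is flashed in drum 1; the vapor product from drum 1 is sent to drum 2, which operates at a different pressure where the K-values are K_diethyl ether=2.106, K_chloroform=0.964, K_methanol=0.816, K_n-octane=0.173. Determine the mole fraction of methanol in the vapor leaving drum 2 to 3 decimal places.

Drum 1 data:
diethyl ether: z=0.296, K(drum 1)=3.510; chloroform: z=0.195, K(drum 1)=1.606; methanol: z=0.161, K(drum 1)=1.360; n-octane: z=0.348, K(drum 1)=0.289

y_methanol (drum 2) = 0.162

Drum 1:
Rachford–Rice: g(ψ₁) = Σ zᵢ(Kᵢ−1)/(1+ψ₁(Kᵢ−1)) = 0.
Feasibility: ΣzᵢKᵢ = 1.672, Σzᵢ/Kᵢ = 1.528 — both > 1, two phases present.
Newton iteration, ψ₁⁰ = 0.5:
  ψ₁ = 0.500: g = 0.0854, g' = -0.847 → ψ₁ = 0.601
  ψ₁ = 0.601: g = -0.0014, g' = -0.885 → ψ₁ = 0.599
Converged at ψ₁ = 0.599.
Drum-1 compositions:
  diethyl ether: x = 0.118, y = 0.415
  chloroform: x = 0.143, y = 0.230
  methanol: x = 0.132, y = 0.180
  n-octane: x = 0.606, y = 0.175
Drum-2 feed = drum-1 vapor: z₂ = (0.4149, 0.2297, 0.1801, 0.1752).
Drum 2:
Newton–Raphson from ψ₂ = 0.5:
  ψ₂ = 0.500: g = 0.0035, g' = -0.567 → ψ₂ = 0.506
Converged at ψ₂ = 0.506.
  diethyl ether: x = 0.266, y = 0.560
  chloroform: x = 0.234, y = 0.226
  methanol: x = 0.199, y = 0.162
  n-octane: x = 0.301, y = 0.052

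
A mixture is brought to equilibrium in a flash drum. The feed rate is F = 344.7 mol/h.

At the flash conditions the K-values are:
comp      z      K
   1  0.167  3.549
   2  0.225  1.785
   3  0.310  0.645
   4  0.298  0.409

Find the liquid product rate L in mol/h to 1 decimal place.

L = 214.9 mol/h

Newton–Raphson from ψ = 0.5:
  ψ = 0.500: g = -0.0698, g' = -0.549 → ψ = 0.373
  ψ = 0.373: g = 0.0022, g' = -0.591 → ψ = 0.376
Converged at ψ = 0.377.
Then V = ψ·F = 0.3765·344.7 = 129.8 mol/h and L = F − V = 214.9 mol/h.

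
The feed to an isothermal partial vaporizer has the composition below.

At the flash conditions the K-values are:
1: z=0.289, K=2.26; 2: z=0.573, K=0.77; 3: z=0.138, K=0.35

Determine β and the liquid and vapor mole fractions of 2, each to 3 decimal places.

Material balance + equilibrium reduce to Σ zᵢ(Kᵢ−1)/(1+β(Kᵢ−1)) = 0.
Feasibility: ΣzᵢKᵢ = 1.143, Σzᵢ/Kᵢ = 1.266 — both > 1, two phases present.
Newton–Raphson from β = 0.47:
  β = 0.470: g = -0.0482, g' = -0.340 → β = 0.328
  β = 0.328: g = 0.0010, g' = -0.359 → β = 0.331
Converged at β = 0.331.
Compositions from xᵢ = zᵢ/(1+β(Kᵢ−1)), yᵢ = Kᵢxᵢ:
  1: x = 0.204, y = 0.461
  2: x = 0.620, y = 0.478
  3: x = 0.176, y = 0.062

β = 0.331, x_2 = 0.620, y_2 = 0.478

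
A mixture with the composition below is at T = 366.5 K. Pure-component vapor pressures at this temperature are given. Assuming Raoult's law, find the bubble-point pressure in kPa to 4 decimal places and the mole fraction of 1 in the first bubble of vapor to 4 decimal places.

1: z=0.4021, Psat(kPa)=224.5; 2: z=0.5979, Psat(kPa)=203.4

Pbub = 211.8843 kPa, y_1 = 0.4260

At the bubble point ψ → 0, so ΣzᵢKᵢ = 1 with Kᵢ = Pᵢˢᵃᵗ/P ⇒ P = ΣzᵢPᵢˢᵃᵗ.
P = 0.4021·224.5 + 0.5979·203.4 = 211.8843 kPa
yᵢ = zᵢPᵢˢᵃᵗ/P ⇒ y_1 = 0.4021·224.5/211.8843 = 0.4260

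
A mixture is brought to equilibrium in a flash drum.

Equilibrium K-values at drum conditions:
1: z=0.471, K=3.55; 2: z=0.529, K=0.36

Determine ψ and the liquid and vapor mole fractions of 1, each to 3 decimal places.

Binary case is linear: z₁(K₁−1)(1+ψ(K₂−1)) + z₂(K₂−1)(1+ψ(K₁−1)) = 0
⇒ ψ = [z₁(K₁−1)+z₂(K₂−1)] / [−(K₁−1)(K₂−1)] = 0.8625/1.6320 = 0.528
Compositions from xᵢ = zᵢ/(1+ψ(Kᵢ−1)), yᵢ = Kᵢxᵢ:
  1: x = 0.201, y = 0.712
  2: x = 0.799, y = 0.288

ψ = 0.528, x_1 = 0.201, y_1 = 0.712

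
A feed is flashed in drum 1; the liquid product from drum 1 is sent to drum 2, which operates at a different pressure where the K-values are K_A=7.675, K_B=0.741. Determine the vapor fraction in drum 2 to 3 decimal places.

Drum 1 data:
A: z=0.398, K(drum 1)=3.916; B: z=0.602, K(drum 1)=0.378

V/F (drum 2) = 0.555

Drum 1:
Newton–Raphson from ψ₁ = 0.58:
  ψ₁ = 0.580: g = -0.1545, g' = -1.037 → ψ₁ = 0.431
  ψ₁ = 0.431: g = 0.0026, g' = -1.099 → ψ₁ = 0.433
Converged at ψ₁ = 0.433.
Drum-1 compositions:
  A: x = 0.176, y = 0.688
  B: x = 0.824, y = 0.312
Drum-2 feed = drum-1 liquid: z₂ = (0.1758, 0.8242).
Drum 2:
Binary case is linear: z₁(K₁−1)(1+ψ₂(K₂−1)) + z₂(K₂−1)(1+ψ₂(K₁−1)) = 0
⇒ ψ₂ = [z₁(K₁−1)+z₂(K₂−1)] / [−(K₁−1)(K₂−1)] = 0.9600/1.7288 = 0.555
  A: x = 0.037, y = 0.287
  B: x = 0.963, y = 0.713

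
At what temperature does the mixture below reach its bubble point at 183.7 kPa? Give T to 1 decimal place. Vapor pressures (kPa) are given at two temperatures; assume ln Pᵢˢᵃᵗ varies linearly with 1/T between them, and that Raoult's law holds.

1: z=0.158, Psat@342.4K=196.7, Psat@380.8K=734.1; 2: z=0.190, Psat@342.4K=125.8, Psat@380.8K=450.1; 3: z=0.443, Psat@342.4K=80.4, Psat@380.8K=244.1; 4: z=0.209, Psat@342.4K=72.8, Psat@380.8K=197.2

T = 359.1 K

Bubble-point temperature: ΣzᵢPᵢˢᵃᵗ(T) = P. Interpolate ln Pᵢˢᵃᵗ = aᵢ + bᵢ/T.
  T = 342.4 K: ΣzᵢPᵢˢᵃᵗ = 105.81 kPa
  T = 380.8 K: ΣzᵢPᵢˢᵃᵗ = 350.86 kPa
  T = 361.6 K: ΣzᵢPᵢˢᵃᵗ = 198.57 kPa
  T = 352.0 K: ΣzᵢPᵢˢᵃᵗ = 146.13 kPa
  T = 356.8 K: ΣzᵢPᵢˢᵃᵗ = 170.68 kPa
  T = 359.2 K: ΣzᵢPᵢˢᵃᵗ = 184.19 kPa
Interpolating between 356.8 K and 359.2 K gives T ≈ 359.1 K.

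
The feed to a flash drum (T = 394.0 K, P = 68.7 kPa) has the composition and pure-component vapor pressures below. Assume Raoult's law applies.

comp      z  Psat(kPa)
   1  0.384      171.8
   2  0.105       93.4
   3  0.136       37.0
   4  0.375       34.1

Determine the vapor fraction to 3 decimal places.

ψ = 0.554

Raoult's law: Kᵢ = Pᵢˢᵃᵗ/P = Pᵢˢᵃᵗ/68.7.
  K_1 = 171.8/68.7 = 2.50073, K_2 = 93.4/68.7 = 1.35953, K_3 = 37.0/68.7 = 0.53857, K_4 = 34.1/68.7 = 0.49636
Let ψ = V/F and solve Σ zᵢ(Kᵢ−1)/(1+ψ(Kᵢ−1)) = 0.
g(0) = ΣzᵢKᵢ − 1 = 0.362 and g(1) = 1 − Σzᵢ/Kᵢ = -0.239, so a root lies in (0, 1).
Newton–Raphson from ψ = 0.43:
  ψ = 0.430: g = 0.0636, g' = -0.530 → ψ = 0.550
  ψ = 0.550: g = 0.0019, g' = -0.503 → ψ = 0.554
Converged at ψ = 0.554.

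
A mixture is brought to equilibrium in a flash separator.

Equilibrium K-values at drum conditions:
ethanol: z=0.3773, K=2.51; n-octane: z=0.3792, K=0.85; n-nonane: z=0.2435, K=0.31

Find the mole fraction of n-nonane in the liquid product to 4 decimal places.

Newton–Raphson from β = 0.5:
  β = 0.5000: g = 0.00663, g' = -0.5595 → β = 0.5118
Converged at β = 0.5118.
Compositions from xᵢ = zᵢ/(1+β(Kᵢ−1)), yᵢ = Kᵢxᵢ:
  ethanol: x = 0.2128, y = 0.5342
  n-octane: x = 0.4107, y = 0.3491
  n-nonane: x = 0.3764, y = 0.1167

x_n-nonane = 0.3764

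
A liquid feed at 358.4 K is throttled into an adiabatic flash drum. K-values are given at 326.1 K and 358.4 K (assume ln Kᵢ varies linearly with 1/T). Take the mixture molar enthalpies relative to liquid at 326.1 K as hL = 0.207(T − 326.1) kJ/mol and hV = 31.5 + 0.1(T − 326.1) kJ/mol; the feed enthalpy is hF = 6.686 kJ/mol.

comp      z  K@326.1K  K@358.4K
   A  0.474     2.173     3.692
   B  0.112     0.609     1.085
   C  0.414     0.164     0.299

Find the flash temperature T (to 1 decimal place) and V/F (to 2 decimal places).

Adiabatic flash: solve Rachford–Rice at each trial T, then check hF = ψ·hV(T) + (1−ψ)·hL(T).
  T = 326.1 K: K = (2.173, 0.609, 0.164), RR gives ψ = 0.185, H_out = 5.836 kJ/mol
  T = 358.4 K: K = (3.692, 1.085, 0.299), RR gives ψ = 0.596, H_out = 23.414 kJ/mol
  T = 342.2 K: K = (2.866, 0.823, 0.224), RR gives ψ = 0.418, H_out = 15.789 kJ/mol
  T = 334.1 K: K = (2.502, 0.710, 0.192), RR gives ψ = 0.314, H_out = 11.279 kJ/mol
  T = 330.1 K: K = (2.334, 0.658, 0.178), RR gives ψ = 0.254, H_out = 8.720 kJ/mol
  T = 328.1 K: K = (2.252, 0.633, 0.171), RR gives ψ = 0.221, H_out = 7.325 kJ/mol
Linear interpolation between T = 326.1 (H_out = 5.836) and T = 328.1 (H_out = 7.325) on hF = 6.686 gives T ≈ 327.2 K, at which ψ = 0.21.

T = 327.2 K, V/F = 0.21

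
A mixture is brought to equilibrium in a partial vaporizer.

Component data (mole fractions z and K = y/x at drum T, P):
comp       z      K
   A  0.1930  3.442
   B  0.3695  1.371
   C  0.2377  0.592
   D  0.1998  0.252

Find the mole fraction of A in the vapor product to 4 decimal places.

Newton–Raphson from ψ = 0.5:
  ψ = 0.5000: g = -0.03274, g' = -0.6172 → ψ = 0.4470
  ψ = 0.4470: g = -0.00019, g' = -0.6120 → ψ = 0.4467
Converged at ψ = 0.4467.
Compositions from xᵢ = zᵢ/(1+ψ(Kᵢ−1)), yᵢ = Kᵢxᵢ:
  A: x = 0.0923, y = 0.3177
  B: x = 0.3170, y = 0.4346
  C: x = 0.2907, y = 0.1721
  D: x = 0.3000, y = 0.0756

y_A = 0.3177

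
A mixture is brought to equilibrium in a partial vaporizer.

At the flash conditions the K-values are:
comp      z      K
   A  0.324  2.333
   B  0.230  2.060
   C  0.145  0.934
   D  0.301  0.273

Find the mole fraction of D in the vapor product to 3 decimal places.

Iterate (Newton) starting at ψ = 0.38:
  ψ = 0.380: g = 0.1483, g' = -0.689 → ψ = 0.595
  ψ = 0.595: g = -0.0053, g' = -0.771 → ψ = 0.588
Converged at ψ = 0.588.
Compositions from xᵢ = zᵢ/(1+ψ(Kᵢ−1)), yᵢ = Kᵢxᵢ:
  A: x = 0.182, y = 0.424
  B: x = 0.142, y = 0.292
  C: x = 0.151, y = 0.141
  D: x = 0.526, y = 0.144

y_D = 0.144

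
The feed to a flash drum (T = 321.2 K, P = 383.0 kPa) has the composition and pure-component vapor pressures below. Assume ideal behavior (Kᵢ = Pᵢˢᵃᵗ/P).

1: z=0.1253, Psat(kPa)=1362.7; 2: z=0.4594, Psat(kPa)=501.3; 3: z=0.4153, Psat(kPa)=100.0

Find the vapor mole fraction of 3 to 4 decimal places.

y_3 = 0.1251

Raoult's law: Kᵢ = Pᵢˢᵃᵗ/P = Pᵢˢᵃᵗ/383.0.
  K_1 = 1362.7/383.0 = 3.557963, K_2 = 501.3/383.0 = 1.308877, K_3 = 100.0/383.0 = 0.261097
Material balance + equilibrium reduce to Σ zᵢ(Kᵢ−1)/(1+V/F(Kᵢ−1)) = 0.
Feasibility: ΣzᵢKᵢ = 1.1555, Σzᵢ/Kᵢ = 1.9768 — both > 1, two phases present.
Newton–Raphson from V/F = 0.5:
  V/F = 0.5000: g = -0.22311, g' = -0.7610 → V/F = 0.2068
  V/F = 0.2068: g = -0.01923, g' = -0.7053 → V/F = 0.1796
  V/F = 0.1796: g = 0.00027, g' = -0.7258 → V/F = 0.1799
Converged at V/F = 0.1799.
Compositions from xᵢ = zᵢ/(1+V/F(Kᵢ−1)), yᵢ = Kᵢxᵢ:
  1: x = 0.0858, y = 0.3053
  2: x = 0.4352, y = 0.5696
  3: x = 0.4790, y = 0.1251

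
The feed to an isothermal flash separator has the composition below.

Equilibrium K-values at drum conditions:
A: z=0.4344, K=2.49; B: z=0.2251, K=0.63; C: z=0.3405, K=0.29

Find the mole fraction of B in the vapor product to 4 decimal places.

y_B = 0.1636

Rachford–Rice: g(V/F) = Σ zᵢ(Kᵢ−1)/(1+V/F(Kᵢ−1)) = 0.
Feasibility: ΣzᵢKᵢ = 1.3222, Σzᵢ/Kᵢ = 1.7059 — both > 1, two phases present.
Iterate (Newton) starting at V/F = 0.5:
  V/F = 0.5000: g = -0.10609, g' = -0.7757 → V/F = 0.3632
  V/F = 0.3632: g = -0.00203, g' = -0.7588 → V/F = 0.3606
Converged at V/F = 0.3606.
Compositions from xᵢ = zᵢ/(1+V/F(Kᵢ−1)), yᵢ = Kᵢxᵢ:
  A: x = 0.2826, y = 0.7036
  B: x = 0.2598, y = 0.1636
  C: x = 0.4577, y = 0.1327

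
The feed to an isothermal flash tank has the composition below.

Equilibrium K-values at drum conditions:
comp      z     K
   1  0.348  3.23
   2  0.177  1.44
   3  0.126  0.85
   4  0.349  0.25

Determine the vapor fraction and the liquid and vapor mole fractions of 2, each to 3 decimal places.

Iterate (Newton) starting at ψ = 0.53:
  ψ = 0.530: g = -0.0361, g' = -0.930 → ψ = 0.491
Converged at ψ = 0.491.
Compositions from xᵢ = zᵢ/(1+ψ(Kᵢ−1)), yᵢ = Kᵢxᵢ:
  1: x = 0.166, y = 0.537
  2: x = 0.146, y = 0.210
  3: x = 0.136, y = 0.116
  4: x = 0.552, y = 0.138

ψ = 0.491, x_2 = 0.146, y_2 = 0.210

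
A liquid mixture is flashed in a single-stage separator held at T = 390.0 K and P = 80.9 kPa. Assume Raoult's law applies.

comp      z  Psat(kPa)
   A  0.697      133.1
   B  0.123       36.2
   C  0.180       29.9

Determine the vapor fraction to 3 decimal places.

Raoult's law: Kᵢ = Pᵢˢᵃᵗ/P = Pᵢˢᵃᵗ/80.9.
  K_A = 133.1/80.9 = 1.64524, K_B = 36.2/80.9 = 0.44747, K_C = 29.9/80.9 = 0.36959
Iterate (Newton) starting at ψ = 0.5:
  ψ = 0.500: g = 0.0804, g' = -0.390 → ψ = 0.706
  ψ = 0.706: g = -0.0070, g' = -0.470 → ψ = 0.691
Converged at ψ = 0.691.

ψ = 0.691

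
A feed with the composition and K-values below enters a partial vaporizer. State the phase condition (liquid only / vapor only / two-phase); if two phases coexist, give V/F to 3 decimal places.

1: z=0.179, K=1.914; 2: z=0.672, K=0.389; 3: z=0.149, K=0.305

liquid only

ΣzᵢKᵢ = 0.649; Σzᵢ/Kᵢ = 2.310.
Since ΣzᵢKᵢ < 1 the mixture is below its bubble point — single liquid phase.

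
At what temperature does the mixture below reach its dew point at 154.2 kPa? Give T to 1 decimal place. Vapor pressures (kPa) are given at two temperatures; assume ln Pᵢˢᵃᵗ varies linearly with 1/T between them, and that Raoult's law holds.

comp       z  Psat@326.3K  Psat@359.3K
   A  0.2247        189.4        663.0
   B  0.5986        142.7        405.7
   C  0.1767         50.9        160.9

Dew-point temperature: Σzᵢ·P/Pᵢˢᵃᵗ(T) = 1. Interpolate ln Pᵢˢᵃᵗ = aᵢ + bᵢ/T.
  T = 326.3 K: ΣzᵢP/Pᵢˢᵃᵗ = 1.3651
  T = 359.3 K: ΣzᵢP/Pᵢˢᵃᵗ = 0.4491
  T = 342.8 K: ΣzᵢP/Pᵢˢᵃᵗ = 0.7618
  T = 334.6 K: ΣzᵢP/Pᵢˢᵃᵗ = 1.0105
  T = 338.7 K: ΣzᵢP/Pᵢˢᵃᵗ = 0.8759
  T = 336.6 K: ΣzᵢP/Pᵢˢᵃᵗ = 0.9420
Interpolating between 334.6 K and 336.6 K gives T ≈ 334.9 K.

T = 334.9 K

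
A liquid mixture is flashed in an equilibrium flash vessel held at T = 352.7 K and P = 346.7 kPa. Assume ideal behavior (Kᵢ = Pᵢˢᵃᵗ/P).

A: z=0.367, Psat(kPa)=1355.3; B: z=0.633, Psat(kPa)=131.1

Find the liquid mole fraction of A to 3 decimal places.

x_A = 0.176

Raoult's law: Kᵢ = Pᵢˢᵃᵗ/P = Pᵢˢᵃᵗ/346.7.
  K_A = 1355.3/346.7 = 3.90914, K_B = 131.1/346.7 = 0.37814
Material balance + equilibrium reduce to Σ zᵢ(Kᵢ−1)/(1+ψ(Kᵢ−1)) = 0.
Feasibility: ΣzᵢKᵢ = 1.674, Σzᵢ/Kᵢ = 1.768 — both > 1, two phases present.
Binary case is linear: z₁(K₁−1)(1+ψ(K₂−1)) + z₂(K₂−1)(1+ψ(K₁−1)) = 0
⇒ ψ = [z₁(K₁−1)+z₂(K₂−1)] / [−(K₁−1)(K₂−1)] = 0.6740/1.8091 = 0.373
Compositions from xᵢ = zᵢ/(1+ψ(Kᵢ−1)), yᵢ = Kᵢxᵢ:
  A: x = 0.176, y = 0.688
  B: x = 0.824, y = 0.312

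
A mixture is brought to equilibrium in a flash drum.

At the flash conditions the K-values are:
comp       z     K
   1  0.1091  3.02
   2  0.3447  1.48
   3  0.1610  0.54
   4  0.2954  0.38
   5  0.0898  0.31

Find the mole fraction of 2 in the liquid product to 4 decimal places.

Let β = V/F and solve Σ zᵢ(Kᵢ−1)/(1+β(Kᵢ−1)) = 0.
g(0) = ΣzᵢKᵢ − 1 = 0.0667 and g(1) = 1 − Σzᵢ/Kᵢ = -0.6342, so a root lies in (0, 1).
Iterate (Newton) starting at β = 0.37:
  β = 0.3700: g = -0.14350, g' = -0.5209 → β = 0.0945
  β = 0.0945: g = 0.00508, g' = -0.6009 → β = 0.1029
  β = 0.1029: g = 0.00003, g' = -0.5938 → β = 0.1030
Converged at β = 0.1030.
Compositions from xᵢ = zᵢ/(1+β(Kᵢ−1)), yᵢ = Kᵢxᵢ:
  1: x = 0.0903, y = 0.2727
  2: x = 0.3285, y = 0.4861
  3: x = 0.1690, y = 0.0913
  4: x = 0.3156, y = 0.1199
  5: x = 0.0967, y = 0.0300

x_2 = 0.3285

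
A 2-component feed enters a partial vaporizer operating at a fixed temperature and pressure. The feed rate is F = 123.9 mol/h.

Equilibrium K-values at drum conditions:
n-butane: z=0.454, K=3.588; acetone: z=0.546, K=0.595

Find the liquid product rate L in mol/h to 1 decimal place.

Let ψ = V/F and solve Σ zᵢ(Kᵢ−1)/(1+ψ(Kᵢ−1)) = 0.
g(0) = ΣzᵢKᵢ − 1 = 0.954 and g(1) = 1 − Σzᵢ/Kᵢ = -0.044, so a root lies in (0, 1).
Newton iteration, ψ⁰ = 0.37:
  ψ = 0.370: g = 0.3401, g' = -0.917 → ψ = 0.741
  ψ = 0.741: g = 0.0869, g' = -0.540 → ψ = 0.902
  ψ = 0.902: g = 0.0042, g' = -0.496 → ψ = 0.910
Converged at ψ = 0.910.
Then V = ψ·F = 0.9100·123.9 = 112.8 mol/h and L = F − V = 11.1 mol/h.

L = 11.1 mol/h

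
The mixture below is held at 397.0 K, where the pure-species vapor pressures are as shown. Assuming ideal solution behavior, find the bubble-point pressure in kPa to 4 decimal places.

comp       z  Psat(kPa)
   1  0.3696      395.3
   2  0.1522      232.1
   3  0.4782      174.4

Pbub = 264.8266 kPa

At the bubble point ψ → 0, so ΣzᵢKᵢ = 1 with Kᵢ = Pᵢˢᵃᵗ/P ⇒ P = ΣzᵢPᵢˢᵃᵗ.
P = 0.3696·395.3 + 0.1522·232.1 + 0.4782·174.4 = 264.8266 kPa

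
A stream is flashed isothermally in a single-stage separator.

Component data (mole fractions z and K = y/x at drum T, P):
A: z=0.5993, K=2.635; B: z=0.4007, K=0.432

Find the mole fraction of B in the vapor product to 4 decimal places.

y_B = 0.3206

Binary case is linear: z₁(K₁−1)(1+ψ(K₂−1)) + z₂(K₂−1)(1+ψ(K₁−1)) = 0
⇒ ψ = [z₁(K₁−1)+z₂(K₂−1)] / [−(K₁−1)(K₂−1)] = 0.75226/0.92868 = 0.8100
Compositions from xᵢ = zᵢ/(1+ψ(Kᵢ−1)), yᵢ = Kᵢxᵢ:
  A: x = 0.2578, y = 0.6794
  B: x = 0.7422, y = 0.3206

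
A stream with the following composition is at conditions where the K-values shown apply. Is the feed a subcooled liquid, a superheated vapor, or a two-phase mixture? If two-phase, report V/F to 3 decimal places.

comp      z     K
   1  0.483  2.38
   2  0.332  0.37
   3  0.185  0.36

two-phase, V/F = 0.388

ΣzᵢKᵢ = 1.339; Σzᵢ/Kᵢ = 1.614.
Both exceed 1, so a two-phase solution exists.
Let ψ = V/F and solve Σ zᵢ(Kᵢ−1)/(1+ψ(Kᵢ−1)) = 0.
Newton–Raphson from ψ = 0.68:
  ψ = 0.680: g = -0.2317, g' = -0.886 → ψ = 0.418
  ψ = 0.418: g = -0.0232, g' = -0.754 → ψ = 0.388
Converged at ψ = 0.388.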